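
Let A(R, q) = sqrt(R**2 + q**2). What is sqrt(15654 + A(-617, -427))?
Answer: sqrt(15654 + sqrt(563018)) ≈ 128.08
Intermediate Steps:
sqrt(15654 + A(-617, -427)) = sqrt(15654 + sqrt((-617)**2 + (-427)**2)) = sqrt(15654 + sqrt(380689 + 182329)) = sqrt(15654 + sqrt(563018))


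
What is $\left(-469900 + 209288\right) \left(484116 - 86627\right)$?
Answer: $-103590403268$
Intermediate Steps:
$\left(-469900 + 209288\right) \left(484116 - 86627\right) = \left(-260612\right) 397489 = -103590403268$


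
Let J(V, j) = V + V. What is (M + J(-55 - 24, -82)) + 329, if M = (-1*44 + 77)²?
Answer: 1260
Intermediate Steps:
J(V, j) = 2*V
M = 1089 (M = (-44 + 77)² = 33² = 1089)
(M + J(-55 - 24, -82)) + 329 = (1089 + 2*(-55 - 24)) + 329 = (1089 + 2*(-79)) + 329 = (1089 - 158) + 329 = 931 + 329 = 1260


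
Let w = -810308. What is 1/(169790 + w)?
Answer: -1/640518 ≈ -1.5612e-6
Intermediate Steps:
1/(169790 + w) = 1/(169790 - 810308) = 1/(-640518) = -1/640518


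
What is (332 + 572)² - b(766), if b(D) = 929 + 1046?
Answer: 815241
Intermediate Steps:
b(D) = 1975
(332 + 572)² - b(766) = (332 + 572)² - 1*1975 = 904² - 1975 = 817216 - 1975 = 815241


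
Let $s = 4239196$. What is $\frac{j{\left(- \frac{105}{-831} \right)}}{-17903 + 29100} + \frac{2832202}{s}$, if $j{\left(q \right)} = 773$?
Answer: $\frac{17494532151}{23733138806} \approx 0.73713$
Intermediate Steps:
$\frac{j{\left(- \frac{105}{-831} \right)}}{-17903 + 29100} + \frac{2832202}{s} = \frac{773}{-17903 + 29100} + \frac{2832202}{4239196} = \frac{773}{11197} + 2832202 \cdot \frac{1}{4239196} = 773 \cdot \frac{1}{11197} + \frac{1416101}{2119598} = \frac{773}{11197} + \frac{1416101}{2119598} = \frac{17494532151}{23733138806}$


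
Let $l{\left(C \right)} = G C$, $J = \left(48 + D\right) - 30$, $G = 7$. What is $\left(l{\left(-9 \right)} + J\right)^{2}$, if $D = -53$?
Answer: $9604$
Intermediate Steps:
$J = -35$ ($J = \left(48 - 53\right) - 30 = -5 - 30 = -35$)
$l{\left(C \right)} = 7 C$
$\left(l{\left(-9 \right)} + J\right)^{2} = \left(7 \left(-9\right) - 35\right)^{2} = \left(-63 - 35\right)^{2} = \left(-98\right)^{2} = 9604$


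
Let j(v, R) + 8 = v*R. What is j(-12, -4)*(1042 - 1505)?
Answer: -18520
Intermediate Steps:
j(v, R) = -8 + R*v (j(v, R) = -8 + v*R = -8 + R*v)
j(-12, -4)*(1042 - 1505) = (-8 - 4*(-12))*(1042 - 1505) = (-8 + 48)*(-463) = 40*(-463) = -18520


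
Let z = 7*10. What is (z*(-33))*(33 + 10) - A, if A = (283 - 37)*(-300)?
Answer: -25530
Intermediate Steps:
z = 70
A = -73800 (A = 246*(-300) = -73800)
(z*(-33))*(33 + 10) - A = (70*(-33))*(33 + 10) - 1*(-73800) = -2310*43 + 73800 = -99330 + 73800 = -25530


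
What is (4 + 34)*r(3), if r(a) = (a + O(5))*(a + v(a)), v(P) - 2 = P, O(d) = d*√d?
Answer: 912 + 1520*√5 ≈ 4310.8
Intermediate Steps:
O(d) = d^(3/2)
v(P) = 2 + P
r(a) = (2 + 2*a)*(a + 5*√5) (r(a) = (a + 5^(3/2))*(a + (2 + a)) = (a + 5*√5)*(2 + 2*a) = (2 + 2*a)*(a + 5*√5))
(4 + 34)*r(3) = (4 + 34)*(2*3 + 2*3² + 10*√5 + 10*3*√5) = 38*(6 + 2*9 + 10*√5 + 30*√5) = 38*(6 + 18 + 10*√5 + 30*√5) = 38*(24 + 40*√5) = 912 + 1520*√5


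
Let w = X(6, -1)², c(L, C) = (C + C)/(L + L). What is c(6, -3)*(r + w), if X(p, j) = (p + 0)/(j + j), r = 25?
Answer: -17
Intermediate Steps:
X(p, j) = p/(2*j) (X(p, j) = p/((2*j)) = p*(1/(2*j)) = p/(2*j))
c(L, C) = C/L (c(L, C) = (2*C)/((2*L)) = (2*C)*(1/(2*L)) = C/L)
w = 9 (w = ((½)*6/(-1))² = ((½)*6*(-1))² = (-3)² = 9)
c(6, -3)*(r + w) = (-3/6)*(25 + 9) = -3*⅙*34 = -½*34 = -17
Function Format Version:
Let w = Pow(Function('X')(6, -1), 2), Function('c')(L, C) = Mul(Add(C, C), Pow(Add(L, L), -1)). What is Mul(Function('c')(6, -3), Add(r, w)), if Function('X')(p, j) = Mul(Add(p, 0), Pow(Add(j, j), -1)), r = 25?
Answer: -17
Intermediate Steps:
Function('X')(p, j) = Mul(Rational(1, 2), p, Pow(j, -1)) (Function('X')(p, j) = Mul(p, Pow(Mul(2, j), -1)) = Mul(p, Mul(Rational(1, 2), Pow(j, -1))) = Mul(Rational(1, 2), p, Pow(j, -1)))
Function('c')(L, C) = Mul(C, Pow(L, -1)) (Function('c')(L, C) = Mul(Mul(2, C), Pow(Mul(2, L), -1)) = Mul(Mul(2, C), Mul(Rational(1, 2), Pow(L, -1))) = Mul(C, Pow(L, -1)))
w = 9 (w = Pow(Mul(Rational(1, 2), 6, Pow(-1, -1)), 2) = Pow(Mul(Rational(1, 2), 6, -1), 2) = Pow(-3, 2) = 9)
Mul(Function('c')(6, -3), Add(r, w)) = Mul(Mul(-3, Pow(6, -1)), Add(25, 9)) = Mul(Mul(-3, Rational(1, 6)), 34) = Mul(Rational(-1, 2), 34) = -17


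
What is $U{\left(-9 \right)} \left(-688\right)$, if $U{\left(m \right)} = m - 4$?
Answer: $8944$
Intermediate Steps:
$U{\left(m \right)} = -4 + m$ ($U{\left(m \right)} = m - 4 = -4 + m$)
$U{\left(-9 \right)} \left(-688\right) = \left(-4 - 9\right) \left(-688\right) = \left(-13\right) \left(-688\right) = 8944$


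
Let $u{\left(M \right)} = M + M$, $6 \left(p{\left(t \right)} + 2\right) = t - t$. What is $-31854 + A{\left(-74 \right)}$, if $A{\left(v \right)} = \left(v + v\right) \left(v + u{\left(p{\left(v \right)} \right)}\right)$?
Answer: $-20310$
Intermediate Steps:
$p{\left(t \right)} = -2$ ($p{\left(t \right)} = -2 + \frac{t - t}{6} = -2 + \frac{1}{6} \cdot 0 = -2 + 0 = -2$)
$u{\left(M \right)} = 2 M$
$A{\left(v \right)} = 2 v \left(-4 + v\right)$ ($A{\left(v \right)} = \left(v + v\right) \left(v + 2 \left(-2\right)\right) = 2 v \left(v - 4\right) = 2 v \left(-4 + v\right)$)
$-31854 + A{\left(-74 \right)} = -31854 + 2 \left(-74\right) \left(-4 - 74\right) = -31854 + 2 \left(-74\right) \left(-78\right) = -31854 + 11544 = -20310$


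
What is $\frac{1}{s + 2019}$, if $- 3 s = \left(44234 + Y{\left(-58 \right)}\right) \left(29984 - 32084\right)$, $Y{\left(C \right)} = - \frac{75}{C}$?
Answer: $\frac{29}{898035001} \approx 3.2293 \cdot 10^{-8}$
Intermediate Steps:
$s = \frac{897976450}{29}$ ($s = - \frac{\left(44234 - \frac{75}{-58}\right) \left(29984 - 32084\right)}{3} = - \frac{\left(44234 - - \frac{75}{58}\right) \left(-2100\right)}{3} = - \frac{\left(44234 + \frac{75}{58}\right) \left(-2100\right)}{3} = - \frac{\frac{2565647}{58} \left(-2100\right)}{3} = \left(- \frac{1}{3}\right) \left(- \frac{2693929350}{29}\right) = \frac{897976450}{29} \approx 3.0965 \cdot 10^{7}$)
$\frac{1}{s + 2019} = \frac{1}{\frac{897976450}{29} + 2019} = \frac{1}{\frac{898035001}{29}} = \frac{29}{898035001}$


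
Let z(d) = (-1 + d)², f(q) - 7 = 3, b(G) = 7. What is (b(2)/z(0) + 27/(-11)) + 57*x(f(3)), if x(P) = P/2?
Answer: 3185/11 ≈ 289.55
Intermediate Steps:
f(q) = 10 (f(q) = 7 + 3 = 10)
x(P) = P/2 (x(P) = P*(½) = P/2)
(b(2)/z(0) + 27/(-11)) + 57*x(f(3)) = (7/((-1 + 0)²) + 27/(-11)) + 57*((½)*10) = (7/((-1)²) + 27*(-1/11)) + 57*5 = (7/1 - 27/11) + 285 = (7*1 - 27/11) + 285 = (7 - 27/11) + 285 = 50/11 + 285 = 3185/11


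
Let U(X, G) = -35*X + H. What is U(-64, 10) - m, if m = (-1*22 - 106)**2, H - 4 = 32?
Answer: -14108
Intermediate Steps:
H = 36 (H = 4 + 32 = 36)
U(X, G) = 36 - 35*X (U(X, G) = -35*X + 36 = 36 - 35*X)
m = 16384 (m = (-22 - 106)**2 = (-128)**2 = 16384)
U(-64, 10) - m = (36 - 35*(-64)) - 1*16384 = (36 + 2240) - 16384 = 2276 - 16384 = -14108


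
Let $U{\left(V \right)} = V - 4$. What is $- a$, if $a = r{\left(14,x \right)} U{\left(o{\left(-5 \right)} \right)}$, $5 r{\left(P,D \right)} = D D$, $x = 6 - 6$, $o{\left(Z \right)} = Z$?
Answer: $0$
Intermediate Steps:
$U{\left(V \right)} = -4 + V$
$x = 0$
$r{\left(P,D \right)} = \frac{D^{2}}{5}$ ($r{\left(P,D \right)} = \frac{D D}{5} = \frac{D^{2}}{5}$)
$a = 0$ ($a = \frac{0^{2}}{5} \left(-4 - 5\right) = \frac{1}{5} \cdot 0 \left(-9\right) = 0 \left(-9\right) = 0$)
$- a = \left(-1\right) 0 = 0$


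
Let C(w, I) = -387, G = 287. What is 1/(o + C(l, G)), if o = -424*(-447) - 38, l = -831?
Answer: 1/189103 ≈ 5.2881e-6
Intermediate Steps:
o = 189490 (o = 189528 - 38 = 189490)
1/(o + C(l, G)) = 1/(189490 - 387) = 1/189103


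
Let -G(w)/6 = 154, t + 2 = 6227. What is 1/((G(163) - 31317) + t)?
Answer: -1/26016 ≈ -3.8438e-5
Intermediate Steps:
t = 6225 (t = -2 + 6227 = 6225)
G(w) = -924 (G(w) = -6*154 = -924)
1/((G(163) - 31317) + t) = 1/((-924 - 31317) + 6225) = 1/(-32241 + 6225) = 1/(-26016) = -1/26016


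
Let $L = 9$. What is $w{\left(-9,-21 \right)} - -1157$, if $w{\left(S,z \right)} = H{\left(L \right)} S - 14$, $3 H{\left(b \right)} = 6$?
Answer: $1125$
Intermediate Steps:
$H{\left(b \right)} = 2$ ($H{\left(b \right)} = \frac{1}{3} \cdot 6 = 2$)
$w{\left(S,z \right)} = -14 + 2 S$ ($w{\left(S,z \right)} = 2 S - 14 = -14 + 2 S$)
$w{\left(-9,-21 \right)} - -1157 = \left(-14 + 2 \left(-9\right)\right) - -1157 = \left(-14 - 18\right) + 1157 = -32 + 1157 = 1125$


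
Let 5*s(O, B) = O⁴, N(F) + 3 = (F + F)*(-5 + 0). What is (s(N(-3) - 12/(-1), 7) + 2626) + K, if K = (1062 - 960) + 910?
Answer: 2331631/5 ≈ 4.6633e+5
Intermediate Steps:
N(F) = -3 - 10*F (N(F) = -3 + (F + F)*(-5 + 0) = -3 + (2*F)*(-5) = -3 - 10*F)
K = 1012 (K = 102 + 910 = 1012)
s(O, B) = O⁴/5
(s(N(-3) - 12/(-1), 7) + 2626) + K = (((-3 - 10*(-3)) - 12/(-1))⁴/5 + 2626) + 1012 = (((-3 + 30) - 12*(-1))⁴/5 + 2626) + 1012 = ((27 + 12)⁴/5 + 2626) + 1012 = ((⅕)*39⁴ + 2626) + 1012 = ((⅕)*2313441 + 2626) + 1012 = (2313441/5 + 2626) + 1012 = 2326571/5 + 1012 = 2331631/5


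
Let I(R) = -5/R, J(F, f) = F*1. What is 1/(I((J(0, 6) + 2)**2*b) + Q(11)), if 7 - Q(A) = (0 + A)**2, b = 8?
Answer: -32/3653 ≈ -0.0087599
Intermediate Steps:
J(F, f) = F
Q(A) = 7 - A**2 (Q(A) = 7 - (0 + A)**2 = 7 - A**2)
1/(I((J(0, 6) + 2)**2*b) + Q(11)) = 1/(-5*1/(8*(0 + 2)**2) + (7 - 1*11**2)) = 1/(-5/(2**2*8) + (7 - 1*121)) = 1/(-5/(4*8) + (7 - 121)) = 1/(-5/32 - 114) = 1/(-3653/32) = -32/3653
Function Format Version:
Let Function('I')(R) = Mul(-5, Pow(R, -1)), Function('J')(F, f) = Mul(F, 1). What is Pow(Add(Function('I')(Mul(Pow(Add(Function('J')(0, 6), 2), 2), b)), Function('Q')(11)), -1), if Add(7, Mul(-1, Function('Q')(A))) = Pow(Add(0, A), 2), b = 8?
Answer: Rational(-32, 3653) ≈ -0.0087599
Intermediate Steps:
Function('J')(F, f) = F
Function('Q')(A) = Add(7, Mul(-1, Pow(A, 2))) (Function('Q')(A) = Add(7, Mul(-1, Pow(Add(0, A), 2))) = Add(7, Mul(-1, Pow(A, 2))))
Pow(Add(Function('I')(Mul(Pow(Add(Function('J')(0, 6), 2), 2), b)), Function('Q')(11)), -1) = Pow(Add(Mul(-5, Pow(Mul(Pow(Add(0, 2), 2), 8), -1)), Add(7, Mul(-1, Pow(11, 2)))), -1) = Pow(Add(Mul(-5, Pow(Mul(Pow(2, 2), 8), -1)), Add(7, Mul(-1, 121))), -1) = Pow(Add(Mul(-5, Pow(Mul(4, 8), -1)), Add(7, -121)), -1) = Pow(Add(Mul(-5, Pow(32, -1)), -114), -1) = Pow(Add(Mul(-5, Rational(1, 32)), -114), -1) = Pow(Add(Rational(-5, 32), -114), -1) = Pow(Rational(-3653, 32), -1) = Rational(-32, 3653)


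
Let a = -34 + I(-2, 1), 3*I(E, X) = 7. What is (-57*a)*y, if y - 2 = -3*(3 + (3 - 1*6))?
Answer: 3610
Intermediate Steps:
I(E, X) = 7/3 (I(E, X) = (1/3)*7 = 7/3)
a = -95/3 (a = -34 + 7/3 = -95/3 ≈ -31.667)
y = 2 (y = 2 - 3*(3 + (3 - 1*6)) = 2 - 3*(3 + (3 - 6)) = 2 - 3*(3 - 3) = 2 - 3*0 = 2 + 0 = 2)
(-57*a)*y = -57*(-95/3)*2 = 1805*2 = 3610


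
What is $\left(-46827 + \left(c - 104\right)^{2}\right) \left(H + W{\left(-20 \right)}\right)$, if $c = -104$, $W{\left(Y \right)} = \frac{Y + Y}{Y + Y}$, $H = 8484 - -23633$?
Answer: $-114436434$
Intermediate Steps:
$H = 32117$ ($H = 8484 + 23633 = 32117$)
$W{\left(Y \right)} = 1$ ($W{\left(Y \right)} = \frac{2 Y}{2 Y} = 2 Y \frac{1}{2 Y} = 1$)
$\left(-46827 + \left(c - 104\right)^{2}\right) \left(H + W{\left(-20 \right)}\right) = \left(-46827 + \left(-104 - 104\right)^{2}\right) \left(32117 + 1\right) = \left(-46827 + \left(-208\right)^{2}\right) 32118 = \left(-46827 + 43264\right) 32118 = \left(-3563\right) 32118 = -114436434$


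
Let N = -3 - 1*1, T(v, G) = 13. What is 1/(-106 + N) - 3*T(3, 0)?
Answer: -4291/110 ≈ -39.009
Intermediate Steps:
N = -4 (N = -3 - 1 = -4)
1/(-106 + N) - 3*T(3, 0) = 1/(-106 - 4) - 3*13 = 1/(-110) - 39 = -1/110 - 39 = -4291/110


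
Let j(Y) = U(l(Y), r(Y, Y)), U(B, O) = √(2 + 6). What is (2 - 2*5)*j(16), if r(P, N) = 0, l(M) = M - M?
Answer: -16*√2 ≈ -22.627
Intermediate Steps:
l(M) = 0
U(B, O) = 2*√2 (U(B, O) = √8 = 2*√2)
j(Y) = 2*√2
(2 - 2*5)*j(16) = (2 - 2*5)*(2*√2) = (2 - 10)*(2*√2) = -16*√2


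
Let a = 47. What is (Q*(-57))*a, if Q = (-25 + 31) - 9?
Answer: 8037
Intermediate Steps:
Q = -3 (Q = 6 - 9 = -3)
(Q*(-57))*a = -3*(-57)*47 = 171*47 = 8037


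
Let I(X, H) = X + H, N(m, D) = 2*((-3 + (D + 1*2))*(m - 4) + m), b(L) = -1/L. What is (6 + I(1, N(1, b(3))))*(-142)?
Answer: -2414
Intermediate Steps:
N(m, D) = 2*m + 2*(-1 + D)*(-4 + m) (N(m, D) = 2*((-3 + (D + 2))*(-4 + m) + m) = 2*((-3 + (2 + D))*(-4 + m) + m) = 2*((-1 + D)*(-4 + m) + m) = 2*(m + (-1 + D)*(-4 + m)) = 2*m + 2*(-1 + D)*(-4 + m))
I(X, H) = H + X
(6 + I(1, N(1, b(3))))*(-142) = (6 + ((8 - (-8)/3 + 2*(-1/3)*1) + 1))*(-142) = (6 + ((8 - (-8)/3 + 2*(-1*⅓)*1) + 1))*(-142) = (6 + ((8 - 8*(-⅓) + 2*(-⅓)*1) + 1))*(-142) = (6 + ((8 + 8/3 - ⅔) + 1))*(-142) = (6 + (10 + 1))*(-142) = (6 + 11)*(-142) = 17*(-142) = -2414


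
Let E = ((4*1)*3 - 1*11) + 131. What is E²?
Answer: 17424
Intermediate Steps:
E = 132 (E = (4*3 - 11) + 131 = (12 - 11) + 131 = 1 + 131 = 132)
E² = 132² = 17424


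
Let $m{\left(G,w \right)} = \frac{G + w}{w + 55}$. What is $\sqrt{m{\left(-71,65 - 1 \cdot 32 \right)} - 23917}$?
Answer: $\frac{i \sqrt{11576037}}{22} \approx 154.65 i$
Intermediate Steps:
$m{\left(G,w \right)} = \frac{G + w}{55 + w}$
$\sqrt{m{\left(-71,65 - 1 \cdot 32 \right)} - 23917} = \sqrt{\frac{-71 + \left(65 - 1 \cdot 32\right)}{55 + \left(65 - 1 \cdot 32\right)} - 23917} = \sqrt{\frac{-71 + \left(65 - 32\right)}{55 + \left(65 - 32\right)} - 23917} = \sqrt{\frac{-71 + 33}{55 + 33} - 23917} = \sqrt{\frac{1}{88} \left(-38\right) - 23917} = \sqrt{- \frac{19}{44} - 23917} = \sqrt{- \frac{1052367}{44}} = \frac{i \sqrt{11576037}}{22}$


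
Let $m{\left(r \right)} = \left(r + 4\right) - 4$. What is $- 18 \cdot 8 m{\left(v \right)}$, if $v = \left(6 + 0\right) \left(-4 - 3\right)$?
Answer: $6048$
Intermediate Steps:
$v = -42$ ($v = 6 \left(-7\right) = -42$)
$m{\left(r \right)} = r$ ($m{\left(r \right)} = \left(4 + r\right) - 4 = r$)
$- 18 \cdot 8 m{\left(v \right)} = - 18 \cdot 8 \left(-42\right) = \left(-18\right) \left(-336\right) = 6048$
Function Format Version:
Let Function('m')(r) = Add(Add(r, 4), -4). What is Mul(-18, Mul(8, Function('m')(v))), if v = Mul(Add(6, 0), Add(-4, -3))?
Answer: 6048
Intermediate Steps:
v = -42 (v = Mul(6, -7) = -42)
Function('m')(r) = r (Function('m')(r) = Add(Add(4, r), -4) = r)
Mul(-18, Mul(8, Function('m')(v))) = Mul(-18, Mul(8, -42)) = Mul(-18, -336) = 6048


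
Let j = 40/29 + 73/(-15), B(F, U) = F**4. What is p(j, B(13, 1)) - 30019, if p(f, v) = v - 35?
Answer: -1493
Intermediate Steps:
j = -1517/435 (j = 40*(1/29) + 73*(-1/15) = 40/29 - 73/15 = -1517/435 ≈ -3.4874)
p(f, v) = -35 + v
p(j, B(13, 1)) - 30019 = (-35 + 13**4) - 30019 = (-35 + 28561) - 30019 = 28526 - 30019 = -1493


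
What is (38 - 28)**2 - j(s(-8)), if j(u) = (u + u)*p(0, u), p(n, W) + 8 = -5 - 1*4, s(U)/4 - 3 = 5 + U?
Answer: 100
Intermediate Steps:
s(U) = 32 + 4*U (s(U) = 12 + 4*(5 + U) = 12 + (20 + 4*U) = 32 + 4*U)
p(n, W) = -17 (p(n, W) = -8 + (-5 - 1*4) = -8 + (-5 - 4) = -8 - 9 = -17)
j(u) = -34*u (j(u) = (u + u)*(-17) = (2*u)*(-17) = -34*u)
(38 - 28)**2 - j(s(-8)) = (38 - 28)**2 - (-34)*(32 + 4*(-8)) = 10**2 - (-34)*(32 - 32) = 100 - (-34)*0 = 100 - 1*0 = 100 + 0 = 100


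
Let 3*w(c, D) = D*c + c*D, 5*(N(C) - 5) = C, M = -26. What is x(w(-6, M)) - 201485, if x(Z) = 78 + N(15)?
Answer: -201399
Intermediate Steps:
N(C) = 5 + C/5
w(c, D) = 2*D*c/3 (w(c, D) = (D*c + c*D)/3 = (D*c + D*c)/3 = (2*D*c)/3 = 2*D*c/3)
x(Z) = 86 (x(Z) = 78 + (5 + (1/5)*15) = 78 + (5 + 3) = 78 + 8 = 86)
x(w(-6, M)) - 201485 = 86 - 201485 = -201399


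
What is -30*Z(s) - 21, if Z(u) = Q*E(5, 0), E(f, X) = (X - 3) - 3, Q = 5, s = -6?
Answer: 879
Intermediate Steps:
E(f, X) = -6 + X (E(f, X) = (-3 + X) - 3 = -6 + X)
Z(u) = -30 (Z(u) = 5*(-6 + 0) = 5*(-6) = -30)
-30*Z(s) - 21 = -30*(-30) - 21 = 900 - 21 = 879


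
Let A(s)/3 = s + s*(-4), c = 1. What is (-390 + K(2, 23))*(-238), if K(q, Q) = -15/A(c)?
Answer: 277270/3 ≈ 92423.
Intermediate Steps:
A(s) = -9*s (A(s) = 3*(s + s*(-4)) = 3*(s - 4*s) = 3*(-3*s) = -9*s)
K(q, Q) = 5/3 (K(q, Q) = -15/((-9*1)) = -15/(-9) = -15*(-1/9) = 5/3)
(-390 + K(2, 23))*(-238) = (-390 + 5/3)*(-238) = -1165/3*(-238) = 277270/3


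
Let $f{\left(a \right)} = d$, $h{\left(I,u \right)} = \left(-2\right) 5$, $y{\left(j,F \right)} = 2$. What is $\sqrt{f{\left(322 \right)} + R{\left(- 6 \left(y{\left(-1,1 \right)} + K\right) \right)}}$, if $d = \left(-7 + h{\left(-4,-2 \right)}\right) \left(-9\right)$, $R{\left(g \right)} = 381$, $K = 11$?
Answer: $\sqrt{534} \approx 23.108$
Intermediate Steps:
$h{\left(I,u \right)} = -10$
$d = 153$ ($d = \left(-7 - 10\right) \left(-9\right) = \left(-17\right) \left(-9\right) = 153$)
$f{\left(a \right)} = 153$
$\sqrt{f{\left(322 \right)} + R{\left(- 6 \left(y{\left(-1,1 \right)} + K\right) \right)}} = \sqrt{153 + 381} = \sqrt{534}$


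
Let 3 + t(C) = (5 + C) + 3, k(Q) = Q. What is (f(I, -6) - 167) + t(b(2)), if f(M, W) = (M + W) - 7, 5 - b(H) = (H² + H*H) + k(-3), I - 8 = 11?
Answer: -156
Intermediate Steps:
I = 19 (I = 8 + 11 = 19)
b(H) = 8 - 2*H² (b(H) = 5 - ((H² + H*H) - 3) = 5 - ((H² + H²) - 3) = 5 - (2*H² - 3) = 5 - (-3 + 2*H²) = 5 + (3 - 2*H²) = 8 - 2*H²)
t(C) = 5 + C (t(C) = -3 + ((5 + C) + 3) = -3 + (8 + C) = 5 + C)
f(M, W) = -7 + M + W
(f(I, -6) - 167) + t(b(2)) = ((-7 + 19 - 6) - 167) + (5 + (8 - 2*2²)) = (6 - 167) + (5 + (8 - 2*4)) = -161 + (5 + (8 - 8)) = -161 + (5 + 0) = -161 + 5 = -156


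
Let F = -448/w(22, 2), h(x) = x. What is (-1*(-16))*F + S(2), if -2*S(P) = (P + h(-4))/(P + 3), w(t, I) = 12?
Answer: -8957/15 ≈ -597.13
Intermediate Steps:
S(P) = -(-4 + P)/(2*(3 + P)) (S(P) = -(P - 4)/(2*(P + 3)) = -(-4 + P)/(2*(3 + P)))
F = -112/3 (F = -448/12 = -448*1/12 = -112/3 ≈ -37.333)
(-1*(-16))*F + S(2) = -1*(-16)*(-112/3) + (4 - 1*2)/(2*(3 + 2)) = 16*(-112/3) + (½)*(4 - 2)/5 = -1792/3 + (½)*(⅕)*2 = -1792/3 + ⅕ = -8957/15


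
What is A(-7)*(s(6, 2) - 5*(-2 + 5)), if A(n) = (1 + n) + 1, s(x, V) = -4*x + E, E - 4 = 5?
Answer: 150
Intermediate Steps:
E = 9 (E = 4 + 5 = 9)
s(x, V) = 9 - 4*x (s(x, V) = -4*x + 9 = 9 - 4*x)
A(n) = 2 + n
A(-7)*(s(6, 2) - 5*(-2 + 5)) = (2 - 7)*((9 - 4*6) - 5*(-2 + 5)) = -5*((9 - 24) - 5*3) = -5*(-15 - 15) = -5*(-30) = 150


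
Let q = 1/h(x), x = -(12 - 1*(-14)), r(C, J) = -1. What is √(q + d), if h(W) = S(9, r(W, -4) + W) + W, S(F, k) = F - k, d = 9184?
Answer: √918410/10 ≈ 95.834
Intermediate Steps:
x = -26 (x = -(12 + 14) = -1*26 = -26)
h(W) = 10 (h(W) = (9 - (-1 + W)) + W = (9 + (1 - W)) + W = (10 - W) + W = 10)
q = ⅒ (q = 1/10 = ⅒ ≈ 0.10000)
√(q + d) = √(⅒ + 9184) = √(91841/10) = √918410/10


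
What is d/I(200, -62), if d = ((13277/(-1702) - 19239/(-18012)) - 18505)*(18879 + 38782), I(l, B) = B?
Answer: 237121890225277/13773176 ≈ 1.7216e+7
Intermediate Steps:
d = -237121890225277/222148 (d = ((13277*(-1/1702) - 19239*(-1/18012)) - 18505)*57661 = ((-13277/1702 + 6413/6004) - 18505)*57661 = (-34400091/5109404 - 18505)*57661 = -94583921111/5109404*57661 = -237121890225277/222148 ≈ -1.0674e+9)
d/I(200, -62) = -237121890225277/222148/(-62) = -237121890225277/222148*(-1/62) = 237121890225277/13773176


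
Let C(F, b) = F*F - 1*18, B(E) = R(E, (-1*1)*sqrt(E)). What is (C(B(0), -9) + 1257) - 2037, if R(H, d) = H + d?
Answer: -798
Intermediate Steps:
B(E) = E - sqrt(E) (B(E) = E + (-1*1)*sqrt(E) = E - sqrt(E))
C(F, b) = -18 + F**2 (C(F, b) = F**2 - 18 = -18 + F**2)
(C(B(0), -9) + 1257) - 2037 = ((-18 + (0 - sqrt(0))**2) + 1257) - 2037 = ((-18 + (0 - 1*0)**2) + 1257) - 2037 = ((-18 + (0 + 0)**2) + 1257) - 2037 = ((-18 + 0**2) + 1257) - 2037 = ((-18 + 0) + 1257) - 2037 = (-18 + 1257) - 2037 = 1239 - 2037 = -798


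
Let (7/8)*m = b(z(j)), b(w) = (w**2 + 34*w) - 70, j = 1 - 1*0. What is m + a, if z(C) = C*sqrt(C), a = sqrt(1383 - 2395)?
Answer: -40 + 2*I*sqrt(253) ≈ -40.0 + 31.812*I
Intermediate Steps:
a = 2*I*sqrt(253) (a = sqrt(-1012) = 2*I*sqrt(253) ≈ 31.812*I)
j = 1 (j = 1 + 0 = 1)
z(C) = C**(3/2)
b(w) = -70 + w**2 + 34*w
m = -40 (m = 8*(-70 + (1**(3/2))**2 + 34*1**(3/2))/7 = 8*(-70 + 1**2 + 34*1)/7 = 8*(-70 + 1 + 34)/7 = (8/7)*(-35) = -40)
m + a = -40 + 2*I*sqrt(253)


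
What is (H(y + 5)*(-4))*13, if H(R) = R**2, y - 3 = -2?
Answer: -1872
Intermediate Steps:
y = 1 (y = 3 - 2 = 1)
(H(y + 5)*(-4))*13 = ((1 + 5)**2*(-4))*13 = (6**2*(-4))*13 = (36*(-4))*13 = -144*13 = -1872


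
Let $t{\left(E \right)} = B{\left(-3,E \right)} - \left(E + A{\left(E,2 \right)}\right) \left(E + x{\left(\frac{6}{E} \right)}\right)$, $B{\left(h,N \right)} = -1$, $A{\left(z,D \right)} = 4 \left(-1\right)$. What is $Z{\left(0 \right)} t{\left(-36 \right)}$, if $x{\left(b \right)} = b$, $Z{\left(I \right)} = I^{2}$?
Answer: $0$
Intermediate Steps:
$A{\left(z,D \right)} = -4$
$t{\left(E \right)} = -1 - \left(-4 + E\right) \left(E + \frac{6}{E}\right)$ ($t{\left(E \right)} = -1 - \left(E - 4\right) \left(E + \frac{6}{E}\right) = -1 - \left(-4 + E\right) \left(E + \frac{6}{E}\right)$)
$Z{\left(0 \right)} t{\left(-36 \right)} = 0^{2} \left(-7 - \left(-36\right)^{2} + 4 \left(-36\right) + \frac{24}{-36}\right) = 0 \left(-7 - 1296 - 144 + 24 \left(- \frac{1}{36}\right)\right) = 0 \left(-7 - 1296 - 144 - \frac{2}{3}\right) = 0 \left(- \frac{4343}{3}\right) = 0$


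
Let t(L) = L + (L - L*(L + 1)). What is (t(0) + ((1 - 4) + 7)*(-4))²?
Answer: 256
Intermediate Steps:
t(L) = 2*L - L*(1 + L) (t(L) = L + (L - L*(1 + L)) = 2*L - L*(1 + L))
(t(0) + ((1 - 4) + 7)*(-4))² = (0*(1 - 1*0) + ((1 - 4) + 7)*(-4))² = (0*(1 + 0) + (-3 + 7)*(-4))² = (0*1 + 4*(-4))² = (0 - 16)² = (-16)² = 256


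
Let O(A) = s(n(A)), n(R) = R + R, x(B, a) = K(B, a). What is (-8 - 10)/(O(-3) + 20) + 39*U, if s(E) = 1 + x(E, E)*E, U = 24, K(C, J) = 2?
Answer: 934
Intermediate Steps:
x(B, a) = 2
n(R) = 2*R
s(E) = 1 + 2*E
O(A) = 1 + 4*A (O(A) = 1 + 2*(2*A) = 1 + 4*A)
(-8 - 10)/(O(-3) + 20) + 39*U = (-8 - 10)/((1 + 4*(-3)) + 20) + 39*24 = -18/((1 - 12) + 20) + 936 = -18/(-11 + 20) + 936 = -18/9 + 936 = -18*⅑ + 936 = -2 + 936 = 934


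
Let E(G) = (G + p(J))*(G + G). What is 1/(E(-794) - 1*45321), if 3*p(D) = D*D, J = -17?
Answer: 3/3187721 ≈ 9.4111e-7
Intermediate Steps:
p(D) = D²/3 (p(D) = (D*D)/3 = D²/3)
E(G) = 2*G*(289/3 + G) (E(G) = (G + (⅓)*(-17)²)*(G + G) = (G + (⅓)*289)*(2*G) = (G + 289/3)*(2*G) = (289/3 + G)*(2*G) = 2*G*(289/3 + G))
1/(E(-794) - 1*45321) = 1/((⅔)*(-794)*(289 + 3*(-794)) - 1*45321) = 1/((⅔)*(-794)*(289 - 2382) - 45321) = 1/((⅔)*(-794)*(-2093) - 45321) = 1/(3323684/3 - 45321) = 1/(3187721/3) = 3/3187721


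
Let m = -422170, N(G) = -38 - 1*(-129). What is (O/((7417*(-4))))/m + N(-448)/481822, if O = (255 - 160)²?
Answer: 114411794351/603479142867832 ≈ 0.00018959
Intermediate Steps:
N(G) = 91 (N(G) = -38 + 129 = 91)
O = 9025 (O = 95² = 9025)
(O/((7417*(-4))))/m + N(-448)/481822 = (9025/((7417*(-4))))/(-422170) + 91/481822 = (9025/(-29668))*(-1/422170) + 91*(1/481822) = (9025*(-1/29668))*(-1/422170) + 91/481822 = -9025/29668*(-1/422170) + 91/481822 = 1805/2504987912 + 91/481822 = 114411794351/603479142867832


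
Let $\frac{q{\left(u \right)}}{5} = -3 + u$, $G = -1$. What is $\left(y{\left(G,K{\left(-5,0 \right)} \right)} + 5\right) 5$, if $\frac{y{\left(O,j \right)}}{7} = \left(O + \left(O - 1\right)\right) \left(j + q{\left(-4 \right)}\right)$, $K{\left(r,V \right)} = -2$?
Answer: $3910$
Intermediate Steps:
$q{\left(u \right)} = -15 + 5 u$ ($q{\left(u \right)} = 5 \left(-3 + u\right) = -15 + 5 u$)
$y{\left(O,j \right)} = 7 \left(-1 + 2 O\right) \left(-35 + j\right)$ ($y{\left(O,j \right)} = 7 \left(O + \left(O - 1\right)\right) \left(j + \left(-15 + 5 \left(-4\right)\right)\right) = 7 \left(O + \left(O - 1\right)\right) \left(j - 35\right) = 7 \left(O + \left(-1 + O\right)\right) \left(j - 35\right) = 7 \left(-1 + 2 O\right) \left(-35 + j\right)$)
$\left(y{\left(G,K{\left(-5,0 \right)} \right)} + 5\right) 5 = \left(\left(245 - -490 - -14 + 14 \left(-1\right) \left(-2\right)\right) + 5\right) 5 = \left(\left(245 + 490 + 14 + 28\right) + 5\right) 5 = \left(777 + 5\right) 5 = 782 \cdot 5 = 3910$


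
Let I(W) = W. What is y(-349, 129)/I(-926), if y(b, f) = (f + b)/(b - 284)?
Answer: -110/293079 ≈ -0.00037533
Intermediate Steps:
y(b, f) = (b + f)/(-284 + b)
y(-349, 129)/I(-926) = ((-349 + 129)/(-284 - 349))/(-926) = (-220/(-633))*(-1/926) = -1/633*(-220)*(-1/926) = (220/633)*(-1/926) = -110/293079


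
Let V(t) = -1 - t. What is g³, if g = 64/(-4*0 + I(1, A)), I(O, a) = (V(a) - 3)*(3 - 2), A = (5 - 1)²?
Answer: -4096/125 ≈ -32.768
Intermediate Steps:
A = 16 (A = 4² = 16)
I(O, a) = -4 - a (I(O, a) = ((-1 - a) - 3)*(3 - 2) = (-4 - a)*1 = -4 - a)
g = -16/5 (g = 64/(-4*0 + (-4 - 1*16)) = 64/(0 + (-4 - 16)) = 64/(0 - 20) = 64/(-20) = 64*(-1/20) = -16/5 ≈ -3.2000)
g³ = (-16/5)³ = -4096/125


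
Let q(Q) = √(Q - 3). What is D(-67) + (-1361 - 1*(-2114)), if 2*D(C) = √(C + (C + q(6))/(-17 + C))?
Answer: 753 + √(-116781 - 21*√3)/84 ≈ 753.0 + 4.0689*I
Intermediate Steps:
q(Q) = √(-3 + Q)
D(C) = √(C + (C + √3)/(-17 + C))/2 (D(C) = √(C + (C + √(-3 + 6))/(-17 + C))/2 = √(C + (C + √3)/(-17 + C))/2)
D(-67) + (-1361 - 1*(-2114)) = √((-67 + √3 - 67*(-17 - 67))/(-17 - 67))/2 + (-1361 - 1*(-2114)) = √((-67 + √3 - 67*(-84))/(-84))/2 + (-1361 + 2114) = √(-(-67 + √3 + 5628)/84)/2 + 753 = √(-(5561 + √3)/84)/2 + 753 = √(-5561/84 - √3/84)/2 + 753 = 753 + √(-5561/84 - √3/84)/2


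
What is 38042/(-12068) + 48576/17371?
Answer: -37306207/104816614 ≈ -0.35592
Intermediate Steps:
38042/(-12068) + 48576/17371 = 38042*(-1/12068) + 48576*(1/17371) = -19021/6034 + 48576/17371 = -37306207/104816614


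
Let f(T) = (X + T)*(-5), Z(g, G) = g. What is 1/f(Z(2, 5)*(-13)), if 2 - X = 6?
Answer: 1/150 ≈ 0.0066667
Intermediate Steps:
X = -4 (X = 2 - 1*6 = 2 - 6 = -4)
f(T) = 20 - 5*T (f(T) = (-4 + T)*(-5) = 20 - 5*T)
1/f(Z(2, 5)*(-13)) = 1/(20 - 10*(-13)) = 1/(20 - 5*(-26)) = 1/(20 + 130) = 1/150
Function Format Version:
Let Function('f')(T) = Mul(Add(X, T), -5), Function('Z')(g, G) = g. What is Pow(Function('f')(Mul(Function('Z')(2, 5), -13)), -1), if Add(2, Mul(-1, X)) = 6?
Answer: Rational(1, 150) ≈ 0.0066667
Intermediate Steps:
X = -4 (X = Add(2, Mul(-1, 6)) = Add(2, -6) = -4)
Function('f')(T) = Add(20, Mul(-5, T)) (Function('f')(T) = Mul(Add(-4, T), -5) = Add(20, Mul(-5, T)))
Pow(Function('f')(Mul(Function('Z')(2, 5), -13)), -1) = Pow(Add(20, Mul(-5, Mul(2, -13))), -1) = Pow(Add(20, Mul(-5, -26)), -1) = Pow(Add(20, 130), -1) = Pow(150, -1) = Rational(1, 150)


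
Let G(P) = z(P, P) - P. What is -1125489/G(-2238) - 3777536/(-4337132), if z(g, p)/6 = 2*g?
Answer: 414532478233/8897626298 ≈ 46.589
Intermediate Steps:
z(g, p) = 12*g (z(g, p) = 6*(2*g) = 12*g)
G(P) = 11*P (G(P) = 12*P - P = 11*P)
-1125489/G(-2238) - 3777536/(-4337132) = -1125489/(11*(-2238)) - 3777536/(-4337132) = -1125489/(-24618) - 3777536*(-1/4337132) = -1125489*(-1/24618) + 944384/1084283 = 375163/8206 + 944384/1084283 = 414532478233/8897626298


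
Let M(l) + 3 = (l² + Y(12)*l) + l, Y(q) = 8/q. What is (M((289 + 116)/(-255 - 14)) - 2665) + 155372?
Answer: 11049796594/72361 ≈ 1.5270e+5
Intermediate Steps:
M(l) = -3 + l² + 5*l/3 (M(l) = -3 + ((l² + (8/12)*l) + l) = -3 + ((l² + (8*(1/12))*l) + l) = -3 + ((l² + 2*l/3) + l) = -3 + (l² + 5*l/3) = -3 + l² + 5*l/3)
(M((289 + 116)/(-255 - 14)) - 2665) + 155372 = ((-3 + ((289 + 116)/(-255 - 14))² + 5*((289 + 116)/(-255 - 14))/3) - 2665) + 155372 = ((-3 + (405/(-269))² + 5*(405/(-269))/3) - 2665) + 155372 = ((-3 + (405*(-1/269))² + 5*(405*(-1/269))/3) - 2665) + 155372 = ((-3 + (-405/269)² + (5/3)*(-405/269)) - 2665) + 155372 = ((-3 + 164025/72361 - 675/269) - 2665) + 155372 = (-234633/72361 - 2665) + 155372 = -193076698/72361 + 155372 = 11049796594/72361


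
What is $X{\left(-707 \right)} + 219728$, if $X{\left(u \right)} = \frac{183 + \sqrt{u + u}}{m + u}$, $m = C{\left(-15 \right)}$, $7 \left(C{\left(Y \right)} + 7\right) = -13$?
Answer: $\frac{1101055727}{5011} - \frac{7 i \sqrt{1414}}{5011} \approx 2.1973 \cdot 10^{5} - 0.052529 i$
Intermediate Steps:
$C{\left(Y \right)} = - \frac{62}{7}$ ($C{\left(Y \right)} = -7 + \frac{1}{7} \left(-13\right) = -7 - \frac{13}{7} = - \frac{62}{7}$)
$m = - \frac{62}{7} \approx -8.8571$
$X{\left(u \right)} = \frac{183 + \sqrt{2} \sqrt{u}}{- \frac{62}{7} + u}$ ($X{\left(u \right)} = \frac{183 + \sqrt{u + u}}{- \frac{62}{7} + u} = \frac{183 + \sqrt{2 u}}{- \frac{62}{7} + u} = \frac{183 + \sqrt{2} \sqrt{u}}{- \frac{62}{7} + u}$)
$X{\left(-707 \right)} + 219728 = \frac{7 \left(183 + \sqrt{2} \sqrt{-707}\right)}{-62 + 7 \left(-707\right)} + 219728 = \frac{7 \left(183 + \sqrt{2} i \sqrt{707}\right)}{-62 - 4949} + 219728 = \frac{7 \left(183 + i \sqrt{1414}\right)}{-5011} + 219728 = 7 \left(- \frac{1}{5011}\right) \left(183 + i \sqrt{1414}\right) + 219728 = \left(- \frac{1281}{5011} - \frac{7 i \sqrt{1414}}{5011}\right) + 219728 = \frac{1101055727}{5011} - \frac{7 i \sqrt{1414}}{5011}$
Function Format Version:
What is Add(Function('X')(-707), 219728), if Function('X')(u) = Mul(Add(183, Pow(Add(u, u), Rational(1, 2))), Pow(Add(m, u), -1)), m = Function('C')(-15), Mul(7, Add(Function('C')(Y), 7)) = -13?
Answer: Add(Rational(1101055727, 5011), Mul(Rational(-7, 5011), I, Pow(1414, Rational(1, 2)))) ≈ Add(2.1973e+5, Mul(-0.052529, I))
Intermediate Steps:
Function('C')(Y) = Rational(-62, 7) (Function('C')(Y) = Add(-7, Mul(Rational(1, 7), -13)) = Add(-7, Rational(-13, 7)) = Rational(-62, 7))
m = Rational(-62, 7) ≈ -8.8571
Function('X')(u) = Mul(Pow(Add(Rational(-62, 7), u), -1), Add(183, Mul(Pow(2, Rational(1, 2)), Pow(u, Rational(1, 2))))) (Function('X')(u) = Mul(Add(183, Pow(Add(u, u), Rational(1, 2))), Pow(Add(Rational(-62, 7), u), -1)) = Mul(Add(183, Pow(Mul(2, u), Rational(1, 2))), Pow(Add(Rational(-62, 7), u), -1)) = Mul(Add(183, Mul(Pow(2, Rational(1, 2)), Pow(u, Rational(1, 2)))), Pow(Add(Rational(-62, 7), u), -1)) = Mul(Pow(Add(Rational(-62, 7), u), -1), Add(183, Mul(Pow(2, Rational(1, 2)), Pow(u, Rational(1, 2))))))
Add(Function('X')(-707), 219728) = Add(Mul(7, Pow(Add(-62, Mul(7, -707)), -1), Add(183, Mul(Pow(2, Rational(1, 2)), Pow(-707, Rational(1, 2))))), 219728) = Add(Mul(7, Pow(Add(-62, -4949), -1), Add(183, Mul(Pow(2, Rational(1, 2)), Mul(I, Pow(707, Rational(1, 2)))))), 219728) = Add(Mul(7, Pow(-5011, -1), Add(183, Mul(I, Pow(1414, Rational(1, 2))))), 219728) = Add(Mul(7, Rational(-1, 5011), Add(183, Mul(I, Pow(1414, Rational(1, 2))))), 219728) = Add(Add(Rational(-1281, 5011), Mul(Rational(-7, 5011), I, Pow(1414, Rational(1, 2)))), 219728) = Add(Rational(1101055727, 5011), Mul(Rational(-7, 5011), I, Pow(1414, Rational(1, 2))))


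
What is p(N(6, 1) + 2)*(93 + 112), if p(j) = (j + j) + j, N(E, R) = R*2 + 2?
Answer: 3690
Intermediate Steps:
N(E, R) = 2 + 2*R (N(E, R) = 2*R + 2 = 2 + 2*R)
p(j) = 3*j (p(j) = 2*j + j = 3*j)
p(N(6, 1) + 2)*(93 + 112) = (3*((2 + 2*1) + 2))*(93 + 112) = (3*((2 + 2) + 2))*205 = (3*(4 + 2))*205 = (3*6)*205 = 18*205 = 3690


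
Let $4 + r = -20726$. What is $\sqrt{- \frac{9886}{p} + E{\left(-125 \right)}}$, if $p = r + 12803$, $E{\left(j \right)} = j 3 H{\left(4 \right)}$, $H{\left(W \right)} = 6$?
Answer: $\frac{2 i \sqrt{35326405982}}{7927} \approx 47.421 i$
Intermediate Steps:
$r = -20730$ ($r = -4 - 20726 = -20730$)
$E{\left(j \right)} = 18 j$ ($E{\left(j \right)} = j 3 \cdot 6 = 3 j 6 = 18 j$)
$p = -7927$ ($p = -20730 + 12803 = -7927$)
$\sqrt{- \frac{9886}{p} + E{\left(-125 \right)}} = \sqrt{- \frac{9886}{-7927} + 18 \left(-125\right)} = \sqrt{\left(-9886\right) \left(- \frac{1}{7927}\right) - 2250} = \sqrt{\frac{9886}{7927} - 2250} = \sqrt{- \frac{17825864}{7927}} = \frac{2 i \sqrt{35326405982}}{7927}$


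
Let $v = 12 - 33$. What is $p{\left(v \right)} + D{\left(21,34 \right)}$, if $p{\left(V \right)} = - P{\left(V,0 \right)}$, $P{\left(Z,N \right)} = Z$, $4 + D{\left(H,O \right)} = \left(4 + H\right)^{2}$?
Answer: $642$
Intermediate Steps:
$D{\left(H,O \right)} = -4 + \left(4 + H\right)^{2}$
$v = -21$
$p{\left(V \right)} = - V$
$p{\left(v \right)} + D{\left(21,34 \right)} = \left(-1\right) \left(-21\right) - \left(4 - \left(4 + 21\right)^{2}\right) = 21 - \left(4 - 25^{2}\right) = 21 + \left(-4 + 625\right) = 21 + 621 = 642$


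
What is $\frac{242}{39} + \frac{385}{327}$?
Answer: $\frac{10461}{1417} \approx 7.3825$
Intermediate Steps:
$\frac{242}{39} + \frac{385}{327} = \frac{10461}{1417}$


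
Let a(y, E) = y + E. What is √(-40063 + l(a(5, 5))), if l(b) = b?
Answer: 13*I*√237 ≈ 200.13*I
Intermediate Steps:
a(y, E) = E + y
√(-40063 + l(a(5, 5))) = √(-40063 + (5 + 5)) = √(-40063 + 10) = √(-40053) = 13*I*√237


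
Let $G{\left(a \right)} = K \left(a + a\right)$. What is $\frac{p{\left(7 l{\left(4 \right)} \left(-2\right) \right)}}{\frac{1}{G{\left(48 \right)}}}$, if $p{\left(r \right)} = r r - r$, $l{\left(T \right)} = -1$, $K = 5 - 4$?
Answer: $17472$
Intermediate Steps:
$K = 1$
$G{\left(a \right)} = 2 a$ ($G{\left(a \right)} = 1 \left(a + a\right) = 1 \cdot 2 a = 2 a$)
$p{\left(r \right)} = r^{2} - r$
$\frac{p{\left(7 l{\left(4 \right)} \left(-2\right) \right)}}{\frac{1}{G{\left(48 \right)}}} = \frac{7 \left(-1\right) \left(-2\right) \left(-1 + 7 \left(-1\right) \left(-2\right)\right)}{\frac{1}{2 \cdot 48}} = \frac{\left(-7\right) \left(-2\right) \left(-1 - -14\right)}{\frac{1}{96}} = 14 \left(-1 + 14\right) \frac{1}{\frac{1}{96}} = 14 \cdot 13 \cdot 96 = 182 \cdot 96 = 17472$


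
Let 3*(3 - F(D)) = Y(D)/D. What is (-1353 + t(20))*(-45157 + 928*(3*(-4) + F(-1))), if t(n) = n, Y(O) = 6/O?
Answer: 73801545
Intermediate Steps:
F(D) = 3 - 2/D**2 (F(D) = 3 - 6/D/(3*D) = 3 - 2/D**2)
(-1353 + t(20))*(-45157 + 928*(3*(-4) + F(-1))) = (-1353 + 20)*(-45157 + 928*(3*(-4) + (3 - 2/(-1)**2))) = -1333*(-45157 + 928*(-12 + (3 - 2*1))) = -1333*(-45157 + 928*(-12 + (3 - 2))) = -1333*(-45157 + 928*(-12 + 1)) = -1333*(-45157 + 928*(-11)) = -1333*(-45157 - 10208) = -1333*(-55365) = 73801545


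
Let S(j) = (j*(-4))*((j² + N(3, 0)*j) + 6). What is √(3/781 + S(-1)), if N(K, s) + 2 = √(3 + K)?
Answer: √(21960939 - 2439844*√6)/781 ≈ 5.1192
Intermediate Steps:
N(K, s) = -2 + √(3 + K)
S(j) = -4*j*(6 + j² + j*(-2 + √6)) (S(j) = (j*(-4))*((j² + (-2 + √(3 + 3))*j) + 6) = (-4*j)*((j² + (-2 + √6)*j) + 6) = (-4*j)*((j² + j*(-2 + √6)) + 6) = (-4*j)*(6 + j² + j*(-2 + √6)) = -4*j*(6 + j² + j*(-2 + √6)))
√(3/781 + S(-1)) = √(3/781 - 4*(-1)*(6 + (-1)² - 1*(-1)*(2 - √6))) = √(3*(1/781) - 4*(-1)*(6 + 1 + (2 - √6))) = √(3/781 - 4*(-1)*(9 - √6)) = √(3/781 + (36 - 4*√6)) = √(28119/781 - 4*√6)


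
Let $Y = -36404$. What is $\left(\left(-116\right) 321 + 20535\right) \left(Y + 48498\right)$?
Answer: $-201981894$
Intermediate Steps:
$\left(\left(-116\right) 321 + 20535\right) \left(Y + 48498\right) = \left(\left(-116\right) 321 + 20535\right) \left(-36404 + 48498\right) = \left(-37236 + 20535\right) 12094 = \left(-16701\right) 12094 = -201981894$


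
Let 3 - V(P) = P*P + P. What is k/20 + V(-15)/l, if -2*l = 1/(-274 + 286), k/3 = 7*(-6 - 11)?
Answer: 99003/20 ≈ 4950.1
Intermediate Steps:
k = -357 (k = 3*(7*(-6 - 11)) = 3*(7*(-17)) = 3*(-119) = -357)
l = -1/24 (l = -1/(2*(-274 + 286)) = -1/2/12 = -1/2*1/12 = -1/24 ≈ -0.041667)
V(P) = 3 - P - P**2 (V(P) = 3 - (P*P + P) = 3 - (P**2 + P) = 3 - (P + P**2) = 3 + (-P - P**2) = 3 - P - P**2)
k/20 + V(-15)/l = -357/20 + (3 - 1*(-15) - 1*(-15)**2)/(-1/24) = -357*1/20 + (3 + 15 - 1*225)*(-24) = -357/20 + (3 + 15 - 225)*(-24) = -357/20 - 207*(-24) = -357/20 + 4968 = 99003/20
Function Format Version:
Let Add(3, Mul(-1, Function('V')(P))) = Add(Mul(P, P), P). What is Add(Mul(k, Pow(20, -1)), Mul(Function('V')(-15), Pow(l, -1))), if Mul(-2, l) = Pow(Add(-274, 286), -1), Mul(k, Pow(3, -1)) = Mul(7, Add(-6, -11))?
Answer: Rational(99003, 20) ≈ 4950.1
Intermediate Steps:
k = -357 (k = Mul(3, Mul(7, Add(-6, -11))) = Mul(3, Mul(7, -17)) = Mul(3, -119) = -357)
l = Rational(-1, 24) (l = Mul(Rational(-1, 2), Pow(Add(-274, 286), -1)) = Mul(Rational(-1, 2), Pow(12, -1)) = Mul(Rational(-1, 2), Rational(1, 12)) = Rational(-1, 24) ≈ -0.041667)
Function('V')(P) = Add(3, Mul(-1, P), Mul(-1, Pow(P, 2))) (Function('V')(P) = Add(3, Mul(-1, Add(Mul(P, P), P))) = Add(3, Mul(-1, Add(Pow(P, 2), P))) = Add(3, Mul(-1, Add(P, Pow(P, 2)))) = Add(3, Add(Mul(-1, P), Mul(-1, Pow(P, 2)))) = Add(3, Mul(-1, P), Mul(-1, Pow(P, 2))))
Add(Mul(k, Pow(20, -1)), Mul(Function('V')(-15), Pow(l, -1))) = Add(Mul(-357, Pow(20, -1)), Mul(Add(3, Mul(-1, -15), Mul(-1, Pow(-15, 2))), Pow(Rational(-1, 24), -1))) = Add(Mul(-357, Rational(1, 20)), Mul(Add(3, 15, Mul(-1, 225)), -24)) = Add(Rational(-357, 20), Mul(Add(3, 15, -225), -24)) = Add(Rational(-357, 20), Mul(-207, -24)) = Add(Rational(-357, 20), 4968) = Rational(99003, 20)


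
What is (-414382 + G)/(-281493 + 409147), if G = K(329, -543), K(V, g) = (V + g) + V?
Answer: -414267/127654 ≈ -3.2452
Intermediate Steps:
K(V, g) = g + 2*V
G = 115 (G = -543 + 2*329 = -543 + 658 = 115)
(-414382 + G)/(-281493 + 409147) = (-414382 + 115)/(-281493 + 409147) = -414267/127654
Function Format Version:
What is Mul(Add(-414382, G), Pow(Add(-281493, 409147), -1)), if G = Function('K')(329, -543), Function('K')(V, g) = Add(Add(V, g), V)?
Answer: Rational(-414267, 127654) ≈ -3.2452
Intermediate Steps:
Function('K')(V, g) = Add(g, Mul(2, V))
G = 115 (G = Add(-543, Mul(2, 329)) = Add(-543, 658) = 115)
Mul(Add(-414382, G), Pow(Add(-281493, 409147), -1)) = Mul(Add(-414382, 115), Pow(Add(-281493, 409147), -1)) = Mul(-414267, Pow(127654, -1)) = Mul(-414267, Rational(1, 127654)) = Rational(-414267, 127654)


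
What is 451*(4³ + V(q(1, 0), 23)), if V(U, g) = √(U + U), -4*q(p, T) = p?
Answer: 28864 + 451*I*√2/2 ≈ 28864.0 + 318.91*I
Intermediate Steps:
q(p, T) = -p/4
V(U, g) = √2*√U (V(U, g) = √(2*U) = √2*√U)
451*(4³ + V(q(1, 0), 23)) = 451*(4³ + √2*√(-¼*1)) = 451*(64 + √2*√(-¼)) = 451*(64 + √2*(I/2)) = 451*(64 + I*√2/2) = 28864 + 451*I*√2/2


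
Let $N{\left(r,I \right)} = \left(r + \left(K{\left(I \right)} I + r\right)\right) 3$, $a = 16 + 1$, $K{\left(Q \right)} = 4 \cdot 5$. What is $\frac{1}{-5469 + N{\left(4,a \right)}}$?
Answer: $- \frac{1}{4425} \approx -0.00022599$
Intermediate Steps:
$K{\left(Q \right)} = 20$
$a = 17$
$N{\left(r,I \right)} = 6 r + 60 I$ ($N{\left(r,I \right)} = \left(r + \left(20 I + r\right)\right) 3 = \left(r + \left(r + 20 I\right)\right) 3 = \left(2 r + 20 I\right) 3 = 6 r + 60 I$)
$\frac{1}{-5469 + N{\left(4,a \right)}} = \frac{1}{-5469 + \left(6 \cdot 4 + 60 \cdot 17\right)} = \frac{1}{-5469 + \left(24 + 1020\right)} = \frac{1}{-5469 + 1044} = \frac{1}{-4425} = - \frac{1}{4425}$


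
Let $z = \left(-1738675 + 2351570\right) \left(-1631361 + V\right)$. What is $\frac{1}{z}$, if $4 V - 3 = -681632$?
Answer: $- \frac{4}{4417179006335} \approx -9.0556 \cdot 10^{-13}$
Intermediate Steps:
$V = - \frac{681629}{4}$ ($V = \frac{3}{4} + \frac{1}{4} \left(-681632\right) = \frac{3}{4} - 170408 = - \frac{681629}{4} \approx -1.7041 \cdot 10^{5}$)
$z = - \frac{4417179006335}{4}$ ($z = \left(-1738675 + 2351570\right) \left(-1631361 - \frac{681629}{4}\right) = 612895 \left(- \frac{7207073}{4}\right) = - \frac{4417179006335}{4} \approx -1.1043 \cdot 10^{12}$)
$\frac{1}{z} = \frac{1}{- \frac{4417179006335}{4}} = - \frac{4}{4417179006335}$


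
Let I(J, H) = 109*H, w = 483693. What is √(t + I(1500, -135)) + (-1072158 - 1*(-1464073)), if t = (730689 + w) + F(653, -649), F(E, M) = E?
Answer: 391915 + 88*√155 ≈ 3.9301e+5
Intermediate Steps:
t = 1215035 (t = (730689 + 483693) + 653 = 1214382 + 653 = 1215035)
√(t + I(1500, -135)) + (-1072158 - 1*(-1464073)) = √(1215035 + 109*(-135)) + (-1072158 - 1*(-1464073)) = √(1215035 - 14715) + (-1072158 + 1464073) = √1200320 + 391915 = 88*√155 + 391915 = 391915 + 88*√155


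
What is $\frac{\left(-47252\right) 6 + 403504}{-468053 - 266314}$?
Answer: $- \frac{119992}{734367} \approx -0.1634$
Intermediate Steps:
$\frac{\left(-47252\right) 6 + 403504}{-468053 - 266314} = \frac{-283512 + 403504}{-734367} = 119992 \left(- \frac{1}{734367}\right) = - \frac{119992}{734367}$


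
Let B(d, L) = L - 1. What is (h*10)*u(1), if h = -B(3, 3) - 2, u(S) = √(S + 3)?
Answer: -80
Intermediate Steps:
B(d, L) = -1 + L
u(S) = √(3 + S)
h = -4 (h = -(-1 + 3) - 2 = -1*2 - 2 = -2 - 2 = -4)
(h*10)*u(1) = (-4*10)*√(3 + 1) = -40*√4 = -40*2 = -80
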